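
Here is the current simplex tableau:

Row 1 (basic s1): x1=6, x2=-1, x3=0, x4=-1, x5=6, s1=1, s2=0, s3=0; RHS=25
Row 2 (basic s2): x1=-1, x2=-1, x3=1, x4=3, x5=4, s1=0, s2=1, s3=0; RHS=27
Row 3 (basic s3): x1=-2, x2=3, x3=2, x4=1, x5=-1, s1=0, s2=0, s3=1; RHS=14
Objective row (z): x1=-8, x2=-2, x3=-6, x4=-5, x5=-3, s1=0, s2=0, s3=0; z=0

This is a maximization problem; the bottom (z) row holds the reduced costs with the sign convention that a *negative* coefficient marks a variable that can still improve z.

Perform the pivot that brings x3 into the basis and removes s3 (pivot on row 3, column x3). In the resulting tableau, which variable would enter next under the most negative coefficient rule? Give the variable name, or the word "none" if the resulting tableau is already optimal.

x1

Pivot element 2. New z-row = old z-row − (-6)·(row 3/2).
Updated z-row coefficients: x1: -14, x2: 7, x3: 0, x4: -2, x5: -6, s1: 0, s2: 0, s3: 3.
The most negative is -14 in column x1, so x1 would enter next.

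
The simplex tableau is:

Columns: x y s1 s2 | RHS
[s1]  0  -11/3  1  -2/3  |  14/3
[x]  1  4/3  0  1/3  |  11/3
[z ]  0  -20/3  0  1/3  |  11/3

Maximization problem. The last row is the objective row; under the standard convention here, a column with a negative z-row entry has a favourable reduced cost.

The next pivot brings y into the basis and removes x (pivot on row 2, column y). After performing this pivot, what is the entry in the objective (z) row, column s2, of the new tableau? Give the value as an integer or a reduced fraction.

Pivot element is row 2, column y: 4/3.
Normalize row 2: new (row 2, s2) = (1/3)/(4/3) = 1/4.
z-row ← z-row − (-20/3)·(new row 2): 1/3 − (-20/3)·(1/4) = 2.

2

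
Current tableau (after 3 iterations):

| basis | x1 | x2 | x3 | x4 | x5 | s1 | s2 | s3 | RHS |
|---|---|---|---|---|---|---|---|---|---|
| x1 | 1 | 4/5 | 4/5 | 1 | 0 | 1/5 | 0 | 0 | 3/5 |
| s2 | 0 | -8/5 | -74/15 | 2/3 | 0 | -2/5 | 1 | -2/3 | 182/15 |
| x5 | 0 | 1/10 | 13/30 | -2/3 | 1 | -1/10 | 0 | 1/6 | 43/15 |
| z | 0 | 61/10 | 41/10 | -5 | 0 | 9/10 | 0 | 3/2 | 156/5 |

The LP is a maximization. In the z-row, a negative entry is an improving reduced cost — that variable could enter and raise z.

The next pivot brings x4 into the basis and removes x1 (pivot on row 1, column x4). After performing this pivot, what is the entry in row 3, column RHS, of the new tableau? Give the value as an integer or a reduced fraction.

49/15

Pivot element is row 1, column x4: 1.
Normalize row 1: new (row 1, RHS) = (3/5)/1 = 3/5.
row 3 ← row 3 − (-2/3)·(new row 1): 43/15 − (-2/3)·(3/5) = 49/15.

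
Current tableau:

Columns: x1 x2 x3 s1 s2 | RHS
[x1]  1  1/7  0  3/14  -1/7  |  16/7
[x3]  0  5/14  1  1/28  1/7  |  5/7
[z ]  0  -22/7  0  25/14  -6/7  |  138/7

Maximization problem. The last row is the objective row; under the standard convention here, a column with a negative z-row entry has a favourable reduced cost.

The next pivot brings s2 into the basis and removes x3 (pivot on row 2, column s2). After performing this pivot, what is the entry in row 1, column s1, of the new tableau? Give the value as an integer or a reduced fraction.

1/4

Pivot element is row 2, column s2: 1/7.
Normalize row 2: new (row 2, s1) = (1/28)/(1/7) = 1/4.
row 1 ← row 1 − (-1/7)·(new row 2): 3/14 − (-1/7)·(1/4) = 1/4.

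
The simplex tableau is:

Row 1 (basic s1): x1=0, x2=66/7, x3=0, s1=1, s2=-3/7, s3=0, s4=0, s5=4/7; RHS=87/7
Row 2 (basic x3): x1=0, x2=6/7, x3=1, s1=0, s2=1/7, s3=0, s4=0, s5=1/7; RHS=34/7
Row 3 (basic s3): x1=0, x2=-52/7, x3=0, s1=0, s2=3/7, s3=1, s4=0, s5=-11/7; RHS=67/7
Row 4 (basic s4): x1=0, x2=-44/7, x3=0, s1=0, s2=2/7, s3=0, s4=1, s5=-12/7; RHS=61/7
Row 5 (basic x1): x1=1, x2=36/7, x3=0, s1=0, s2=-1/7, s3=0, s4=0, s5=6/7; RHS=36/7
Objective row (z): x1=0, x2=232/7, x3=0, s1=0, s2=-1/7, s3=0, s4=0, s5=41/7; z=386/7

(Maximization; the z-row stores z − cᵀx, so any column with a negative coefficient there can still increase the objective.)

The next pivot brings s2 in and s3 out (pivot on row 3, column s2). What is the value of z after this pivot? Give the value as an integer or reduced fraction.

Minimum ratio for s2: (67/7)/(3/7) = 67/3.
z changes by −(z-row coeff of s2)·ratio = −(-1/7)·(67/3) = 67/21.
New z = 386/7 + (67/21) = 175/3.

175/3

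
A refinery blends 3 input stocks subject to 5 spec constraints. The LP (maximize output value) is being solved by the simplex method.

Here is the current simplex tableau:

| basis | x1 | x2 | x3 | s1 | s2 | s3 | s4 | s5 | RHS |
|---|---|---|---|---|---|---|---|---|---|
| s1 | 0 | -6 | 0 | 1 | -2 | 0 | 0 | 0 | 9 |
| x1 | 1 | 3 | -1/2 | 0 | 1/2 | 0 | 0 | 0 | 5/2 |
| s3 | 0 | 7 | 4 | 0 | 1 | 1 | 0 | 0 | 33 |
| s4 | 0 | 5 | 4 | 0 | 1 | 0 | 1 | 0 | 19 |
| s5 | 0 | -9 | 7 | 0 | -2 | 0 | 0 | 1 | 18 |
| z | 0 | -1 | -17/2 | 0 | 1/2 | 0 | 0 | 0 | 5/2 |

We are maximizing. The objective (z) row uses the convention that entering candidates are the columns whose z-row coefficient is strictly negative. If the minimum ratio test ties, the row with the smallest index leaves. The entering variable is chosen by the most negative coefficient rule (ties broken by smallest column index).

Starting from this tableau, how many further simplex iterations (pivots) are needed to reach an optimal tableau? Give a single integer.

2

pivot: x3 in, s5 out → z = 341/14
pivot: x2 in, s4 out → z = 2457/71
No improving column remains; optimal.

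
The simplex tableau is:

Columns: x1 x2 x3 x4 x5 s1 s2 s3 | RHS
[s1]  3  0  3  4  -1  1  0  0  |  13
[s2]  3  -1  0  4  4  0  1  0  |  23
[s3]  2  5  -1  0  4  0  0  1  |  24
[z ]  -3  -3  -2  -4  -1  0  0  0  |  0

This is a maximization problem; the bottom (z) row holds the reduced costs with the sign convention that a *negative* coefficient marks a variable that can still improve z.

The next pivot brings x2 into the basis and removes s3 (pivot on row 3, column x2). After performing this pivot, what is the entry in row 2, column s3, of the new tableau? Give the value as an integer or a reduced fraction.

1/5

Pivot element is row 3, column x2: 5.
Normalize row 3: new (row 3, s3) = 1/5 = 1/5.
row 2 ← row 2 − (-1)·(new row 3): 0 − (-1)·(1/5) = 1/5.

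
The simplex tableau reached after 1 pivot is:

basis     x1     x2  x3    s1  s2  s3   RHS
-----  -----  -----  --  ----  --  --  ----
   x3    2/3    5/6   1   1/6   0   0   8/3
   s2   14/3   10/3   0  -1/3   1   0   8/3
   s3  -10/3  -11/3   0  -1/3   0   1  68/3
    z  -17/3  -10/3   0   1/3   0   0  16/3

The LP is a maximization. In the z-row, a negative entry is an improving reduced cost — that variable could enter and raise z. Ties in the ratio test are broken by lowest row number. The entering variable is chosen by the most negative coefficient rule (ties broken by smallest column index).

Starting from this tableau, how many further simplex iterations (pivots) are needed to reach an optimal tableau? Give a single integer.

2

pivot: x1 in, s2 out → z = 60/7
pivot: s1 in, x3 out → z = 28/3
No improving column remains; optimal.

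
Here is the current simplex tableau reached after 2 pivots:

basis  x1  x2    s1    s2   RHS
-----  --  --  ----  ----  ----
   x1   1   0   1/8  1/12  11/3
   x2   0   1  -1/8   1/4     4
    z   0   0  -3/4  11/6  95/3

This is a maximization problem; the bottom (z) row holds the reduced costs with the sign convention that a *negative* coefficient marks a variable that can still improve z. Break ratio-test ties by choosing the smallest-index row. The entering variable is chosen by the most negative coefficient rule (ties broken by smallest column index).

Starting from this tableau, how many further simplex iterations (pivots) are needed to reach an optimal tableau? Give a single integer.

pivot: s1 in, x1 out → z = 161/3
No improving column remains; optimal.

1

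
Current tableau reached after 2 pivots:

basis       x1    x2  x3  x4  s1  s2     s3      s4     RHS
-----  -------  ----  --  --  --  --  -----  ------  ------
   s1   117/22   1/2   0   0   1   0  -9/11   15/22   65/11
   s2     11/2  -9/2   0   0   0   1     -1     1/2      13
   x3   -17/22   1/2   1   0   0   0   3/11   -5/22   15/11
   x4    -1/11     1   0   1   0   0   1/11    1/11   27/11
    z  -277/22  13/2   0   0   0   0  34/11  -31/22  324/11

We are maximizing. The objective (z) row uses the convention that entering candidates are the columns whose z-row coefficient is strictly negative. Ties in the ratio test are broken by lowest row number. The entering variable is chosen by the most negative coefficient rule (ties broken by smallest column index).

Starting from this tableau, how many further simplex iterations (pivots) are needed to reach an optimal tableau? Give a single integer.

pivot: x1 in, s1 out → z = 391/9
No improving column remains; optimal.

1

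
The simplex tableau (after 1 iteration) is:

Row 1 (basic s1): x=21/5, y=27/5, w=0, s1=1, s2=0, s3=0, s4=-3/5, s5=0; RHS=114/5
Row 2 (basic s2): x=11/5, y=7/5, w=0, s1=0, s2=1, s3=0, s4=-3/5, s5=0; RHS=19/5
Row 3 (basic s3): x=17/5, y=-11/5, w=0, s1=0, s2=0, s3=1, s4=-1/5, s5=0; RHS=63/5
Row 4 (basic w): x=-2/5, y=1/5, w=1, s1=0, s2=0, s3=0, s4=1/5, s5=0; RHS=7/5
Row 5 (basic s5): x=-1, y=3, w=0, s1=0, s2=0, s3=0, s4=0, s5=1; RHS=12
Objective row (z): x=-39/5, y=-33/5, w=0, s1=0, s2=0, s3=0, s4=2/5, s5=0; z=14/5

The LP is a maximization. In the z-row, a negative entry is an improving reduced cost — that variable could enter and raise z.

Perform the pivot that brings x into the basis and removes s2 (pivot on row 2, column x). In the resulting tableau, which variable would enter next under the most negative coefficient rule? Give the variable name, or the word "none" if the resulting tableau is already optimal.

s4

Pivot element 11/5. New z-row = old z-row − (-39/5)·(row 2/(11/5)).
Updated z-row coefficients: x: 0, y: -18/11, w: 0, s1: 0, s2: 39/11, s3: 0, s4: -19/11, s5: 0.
The most negative is -19/11 in column s4, so s4 would enter next.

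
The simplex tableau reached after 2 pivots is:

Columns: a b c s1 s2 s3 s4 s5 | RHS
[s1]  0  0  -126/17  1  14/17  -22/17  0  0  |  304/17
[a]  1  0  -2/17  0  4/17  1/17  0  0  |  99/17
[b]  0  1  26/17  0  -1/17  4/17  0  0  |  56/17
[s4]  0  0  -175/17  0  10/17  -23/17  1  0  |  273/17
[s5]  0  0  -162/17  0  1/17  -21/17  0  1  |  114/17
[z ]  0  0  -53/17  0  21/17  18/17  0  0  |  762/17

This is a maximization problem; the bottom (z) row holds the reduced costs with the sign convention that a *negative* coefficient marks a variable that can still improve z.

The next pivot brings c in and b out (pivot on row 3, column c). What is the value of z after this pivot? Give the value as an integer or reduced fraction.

Minimum ratio for c: (56/17)/(26/17) = 28/13.
z changes by −(z-row coeff of c)·ratio = −(-53/17)·(28/13) = 1484/221.
New z = 762/17 + (1484/221) = 670/13.

670/13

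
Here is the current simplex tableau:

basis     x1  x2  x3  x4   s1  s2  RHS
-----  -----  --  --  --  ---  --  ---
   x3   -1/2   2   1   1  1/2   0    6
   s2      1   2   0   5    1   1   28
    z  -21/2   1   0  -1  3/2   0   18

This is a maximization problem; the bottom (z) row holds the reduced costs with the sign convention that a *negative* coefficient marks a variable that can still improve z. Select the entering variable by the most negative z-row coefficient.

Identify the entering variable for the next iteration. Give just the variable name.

x1

Objective-row coefficients: x1: -21/2, x2: 1, x3: 0, x4: -1, s1: 3/2, s2: 0.
The most negative is -21/2 in column x1, so x1 enters.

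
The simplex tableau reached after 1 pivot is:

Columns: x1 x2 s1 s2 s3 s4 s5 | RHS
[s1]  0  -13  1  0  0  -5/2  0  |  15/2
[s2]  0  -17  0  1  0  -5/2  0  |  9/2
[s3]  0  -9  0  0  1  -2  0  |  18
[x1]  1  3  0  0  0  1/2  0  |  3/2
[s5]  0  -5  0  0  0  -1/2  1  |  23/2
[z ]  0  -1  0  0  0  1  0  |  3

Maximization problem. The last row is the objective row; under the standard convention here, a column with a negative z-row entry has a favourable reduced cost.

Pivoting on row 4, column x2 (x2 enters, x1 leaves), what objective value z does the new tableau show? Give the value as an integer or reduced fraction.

7/2

Minimum ratio for x2: (3/2)/3 = 1/2.
z changes by −(z-row coeff of x2)·ratio = −(-1)·(1/2) = 1/2.
New z = 3 + (1/2) = 7/2.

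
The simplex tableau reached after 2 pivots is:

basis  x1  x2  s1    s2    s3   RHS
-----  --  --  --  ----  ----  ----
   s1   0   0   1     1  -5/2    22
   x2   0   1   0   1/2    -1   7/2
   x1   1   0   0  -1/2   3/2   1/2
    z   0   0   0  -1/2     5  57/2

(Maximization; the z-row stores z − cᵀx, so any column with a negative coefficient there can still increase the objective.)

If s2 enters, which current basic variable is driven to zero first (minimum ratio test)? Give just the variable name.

x2

Ratios: row 1 (s1): 22/1 = 22; row 2 (x2): (7/2)/(1/2) = 7; row 3 (x1): entry -1/2 ≤ 0, skip.
Minimum ratio 7 is in the x2 row, so x2 leaves.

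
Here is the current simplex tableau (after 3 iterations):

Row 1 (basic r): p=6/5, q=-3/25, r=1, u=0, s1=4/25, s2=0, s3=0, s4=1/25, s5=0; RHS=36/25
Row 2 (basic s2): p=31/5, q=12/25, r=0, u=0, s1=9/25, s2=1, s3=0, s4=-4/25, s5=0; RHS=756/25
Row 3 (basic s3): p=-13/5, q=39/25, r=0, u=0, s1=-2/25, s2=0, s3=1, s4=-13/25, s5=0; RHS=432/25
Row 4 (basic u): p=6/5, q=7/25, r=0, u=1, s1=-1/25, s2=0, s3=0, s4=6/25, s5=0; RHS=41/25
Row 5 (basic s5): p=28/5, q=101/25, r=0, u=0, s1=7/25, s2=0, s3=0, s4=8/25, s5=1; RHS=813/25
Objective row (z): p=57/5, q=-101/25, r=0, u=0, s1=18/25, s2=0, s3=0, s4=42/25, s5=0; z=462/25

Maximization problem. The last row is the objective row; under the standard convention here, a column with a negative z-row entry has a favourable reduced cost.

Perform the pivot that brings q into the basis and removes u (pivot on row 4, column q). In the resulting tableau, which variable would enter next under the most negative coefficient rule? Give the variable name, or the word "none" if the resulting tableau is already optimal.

none

Pivot element 7/25. New z-row = old z-row − (-101/25)·(row 4/(7/25)).
Updated z-row coefficients: p: 201/7, q: 0, r: 0, u: 101/7, s1: 1/7, s2: 0, s3: 0, s4: 36/7, s5: 0.
No coefficient is strictly negative; the tableau after this pivot is optimal.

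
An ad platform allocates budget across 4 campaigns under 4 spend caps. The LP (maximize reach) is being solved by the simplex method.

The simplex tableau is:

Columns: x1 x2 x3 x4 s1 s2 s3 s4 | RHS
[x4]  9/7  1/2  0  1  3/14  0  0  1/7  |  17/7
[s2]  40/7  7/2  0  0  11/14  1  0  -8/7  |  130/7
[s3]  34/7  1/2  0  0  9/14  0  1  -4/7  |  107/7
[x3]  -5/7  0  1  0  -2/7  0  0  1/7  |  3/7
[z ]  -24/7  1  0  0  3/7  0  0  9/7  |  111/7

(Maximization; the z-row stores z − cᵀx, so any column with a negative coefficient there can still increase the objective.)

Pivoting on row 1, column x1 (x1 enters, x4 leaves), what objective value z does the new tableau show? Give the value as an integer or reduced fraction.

67/3

Minimum ratio for x1: (17/7)/(9/7) = 17/9.
z changes by −(z-row coeff of x1)·ratio = −(-24/7)·(17/9) = 136/21.
New z = 111/7 + (136/21) = 67/3.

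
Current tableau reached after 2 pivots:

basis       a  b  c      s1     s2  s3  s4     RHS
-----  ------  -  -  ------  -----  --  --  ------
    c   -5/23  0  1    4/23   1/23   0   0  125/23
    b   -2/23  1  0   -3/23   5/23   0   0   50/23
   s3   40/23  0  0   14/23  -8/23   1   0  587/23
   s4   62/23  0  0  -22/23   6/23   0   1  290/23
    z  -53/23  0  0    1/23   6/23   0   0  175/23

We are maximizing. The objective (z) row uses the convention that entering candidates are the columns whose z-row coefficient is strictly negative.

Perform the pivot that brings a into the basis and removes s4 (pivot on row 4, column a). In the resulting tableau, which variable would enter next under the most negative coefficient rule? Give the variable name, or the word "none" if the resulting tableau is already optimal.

s1

Pivot element 62/23. New z-row = old z-row − (-53/23)·(row 4/(62/23)).
Updated z-row coefficients: a: 0, b: 0, c: 0, s1: -24/31, s2: 15/31, s3: 0, s4: 53/62.
The most negative is -24/31 in column s1, so s1 would enter next.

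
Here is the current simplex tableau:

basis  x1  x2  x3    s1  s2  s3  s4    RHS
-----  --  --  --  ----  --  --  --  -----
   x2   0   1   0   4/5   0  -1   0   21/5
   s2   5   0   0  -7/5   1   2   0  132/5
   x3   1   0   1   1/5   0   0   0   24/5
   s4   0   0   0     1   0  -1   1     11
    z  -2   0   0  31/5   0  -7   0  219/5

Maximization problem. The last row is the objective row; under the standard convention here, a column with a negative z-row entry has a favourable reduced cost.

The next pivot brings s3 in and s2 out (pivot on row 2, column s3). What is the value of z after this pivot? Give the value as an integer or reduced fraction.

Minimum ratio for s3: (132/5)/2 = 66/5.
z changes by −(z-row coeff of s3)·ratio = −(-7)·(66/5) = 462/5.
New z = 219/5 + (462/5) = 681/5.

681/5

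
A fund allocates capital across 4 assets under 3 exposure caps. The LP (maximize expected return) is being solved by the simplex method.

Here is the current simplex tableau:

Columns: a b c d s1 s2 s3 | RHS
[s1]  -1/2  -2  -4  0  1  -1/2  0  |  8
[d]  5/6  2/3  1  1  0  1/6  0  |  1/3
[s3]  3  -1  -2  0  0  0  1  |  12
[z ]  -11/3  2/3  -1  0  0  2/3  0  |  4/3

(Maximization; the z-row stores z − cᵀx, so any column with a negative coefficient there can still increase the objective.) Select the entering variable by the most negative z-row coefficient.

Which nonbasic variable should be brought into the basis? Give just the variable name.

a

Objective-row coefficients: a: -11/3, b: 2/3, c: -1, d: 0, s1: 0, s2: 2/3, s3: 0.
The most negative is -11/3 in column a, so a enters.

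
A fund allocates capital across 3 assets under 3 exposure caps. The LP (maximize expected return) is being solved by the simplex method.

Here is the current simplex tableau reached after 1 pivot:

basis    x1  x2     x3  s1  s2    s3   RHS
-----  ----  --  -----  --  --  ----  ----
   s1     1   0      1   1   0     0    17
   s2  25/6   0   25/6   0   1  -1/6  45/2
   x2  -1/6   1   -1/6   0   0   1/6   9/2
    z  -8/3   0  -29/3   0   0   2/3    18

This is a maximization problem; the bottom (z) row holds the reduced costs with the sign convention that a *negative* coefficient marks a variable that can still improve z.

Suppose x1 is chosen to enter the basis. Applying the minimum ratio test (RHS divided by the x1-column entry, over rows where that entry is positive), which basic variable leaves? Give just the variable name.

Ratios: row 1 (s1): 17/1 = 17; row 2 (s2): (45/2)/(25/6) = 27/5; row 3 (x2): entry -1/6 ≤ 0, skip.
Minimum ratio 27/5 is in the s2 row, so s2 leaves.

s2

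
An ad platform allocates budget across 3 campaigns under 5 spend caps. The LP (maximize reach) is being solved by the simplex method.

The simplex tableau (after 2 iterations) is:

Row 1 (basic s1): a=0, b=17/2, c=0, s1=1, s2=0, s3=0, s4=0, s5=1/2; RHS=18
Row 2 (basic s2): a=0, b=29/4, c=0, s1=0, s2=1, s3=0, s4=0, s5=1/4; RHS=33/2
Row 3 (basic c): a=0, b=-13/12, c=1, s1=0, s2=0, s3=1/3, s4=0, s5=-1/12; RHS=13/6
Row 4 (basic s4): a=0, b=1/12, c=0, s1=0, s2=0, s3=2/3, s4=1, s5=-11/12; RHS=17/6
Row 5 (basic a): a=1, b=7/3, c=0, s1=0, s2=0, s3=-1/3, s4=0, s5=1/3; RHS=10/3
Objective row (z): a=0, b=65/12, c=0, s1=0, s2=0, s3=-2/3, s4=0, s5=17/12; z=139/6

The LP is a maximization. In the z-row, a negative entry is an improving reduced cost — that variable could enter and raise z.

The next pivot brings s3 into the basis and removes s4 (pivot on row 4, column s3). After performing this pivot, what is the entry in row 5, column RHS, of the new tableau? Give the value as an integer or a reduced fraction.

Pivot element is row 4, column s3: 2/3.
Normalize row 4: new (row 4, RHS) = (17/6)/(2/3) = 17/4.
row 5 ← row 5 − (-1/3)·(new row 4): 10/3 − (-1/3)·(17/4) = 19/4.

19/4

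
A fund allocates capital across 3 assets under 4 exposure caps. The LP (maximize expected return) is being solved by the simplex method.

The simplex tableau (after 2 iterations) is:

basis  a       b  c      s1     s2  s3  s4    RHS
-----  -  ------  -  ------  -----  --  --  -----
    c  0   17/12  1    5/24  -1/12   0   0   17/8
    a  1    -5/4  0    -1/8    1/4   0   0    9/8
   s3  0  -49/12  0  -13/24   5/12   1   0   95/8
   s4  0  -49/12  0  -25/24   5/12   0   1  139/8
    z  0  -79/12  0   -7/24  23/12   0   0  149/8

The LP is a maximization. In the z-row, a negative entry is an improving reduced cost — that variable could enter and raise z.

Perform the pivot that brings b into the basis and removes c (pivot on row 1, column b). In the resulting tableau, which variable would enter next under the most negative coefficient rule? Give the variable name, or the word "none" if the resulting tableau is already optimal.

Pivot element 17/12. New z-row = old z-row − (-79/12)·(row 1/(17/12)).
Updated z-row coefficients: a: 0, b: 0, c: 79/17, s1: 23/34, s2: 26/17, s3: 0, s4: 0.
No coefficient is strictly negative; the tableau after this pivot is optimal.

none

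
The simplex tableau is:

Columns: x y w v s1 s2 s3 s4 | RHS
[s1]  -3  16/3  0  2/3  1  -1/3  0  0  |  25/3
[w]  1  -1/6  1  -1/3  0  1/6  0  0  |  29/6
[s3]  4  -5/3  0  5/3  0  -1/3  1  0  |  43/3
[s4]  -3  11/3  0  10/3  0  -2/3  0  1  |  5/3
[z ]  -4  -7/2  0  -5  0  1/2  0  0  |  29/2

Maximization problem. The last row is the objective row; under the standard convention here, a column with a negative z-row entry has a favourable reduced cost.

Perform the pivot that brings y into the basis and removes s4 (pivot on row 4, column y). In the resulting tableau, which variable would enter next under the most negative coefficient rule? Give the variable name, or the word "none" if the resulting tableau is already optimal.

x

Pivot element 11/3. New z-row = old z-row − (-7/2)·(row 4/(11/3)).
Updated z-row coefficients: x: -151/22, y: 0, w: 0, v: -20/11, s1: 0, s2: -3/22, s3: 0, s4: 21/22.
The most negative is -151/22 in column x, so x would enter next.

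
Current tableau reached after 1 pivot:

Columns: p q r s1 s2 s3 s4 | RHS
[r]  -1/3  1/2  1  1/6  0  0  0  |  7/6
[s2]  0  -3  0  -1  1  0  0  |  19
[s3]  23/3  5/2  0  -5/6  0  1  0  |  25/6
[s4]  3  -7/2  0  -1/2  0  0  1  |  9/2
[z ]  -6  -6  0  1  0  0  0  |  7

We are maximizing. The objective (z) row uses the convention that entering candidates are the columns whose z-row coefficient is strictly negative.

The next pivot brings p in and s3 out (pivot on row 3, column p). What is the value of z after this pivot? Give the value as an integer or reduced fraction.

Minimum ratio for p: (25/6)/(23/3) = 25/46.
z changes by −(z-row coeff of p)·ratio = −(-6)·(25/46) = 75/23.
New z = 7 + (75/23) = 236/23.

236/23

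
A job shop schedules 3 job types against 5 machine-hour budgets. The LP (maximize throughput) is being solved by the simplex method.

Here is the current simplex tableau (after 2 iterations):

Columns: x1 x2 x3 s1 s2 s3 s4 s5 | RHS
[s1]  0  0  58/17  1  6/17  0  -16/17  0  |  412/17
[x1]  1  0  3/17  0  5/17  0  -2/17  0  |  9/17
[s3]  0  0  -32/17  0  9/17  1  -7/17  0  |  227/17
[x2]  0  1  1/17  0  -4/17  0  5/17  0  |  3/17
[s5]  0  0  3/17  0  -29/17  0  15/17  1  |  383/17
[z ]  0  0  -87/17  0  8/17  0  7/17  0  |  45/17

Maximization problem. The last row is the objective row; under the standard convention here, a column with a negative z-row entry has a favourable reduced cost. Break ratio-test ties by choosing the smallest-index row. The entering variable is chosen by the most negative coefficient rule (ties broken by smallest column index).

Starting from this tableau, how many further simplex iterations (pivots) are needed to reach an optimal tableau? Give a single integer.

2

pivot: x3 in, x1 out → z = 18
pivot: s4 in, x2 out → z = 18
No improving column remains; optimal.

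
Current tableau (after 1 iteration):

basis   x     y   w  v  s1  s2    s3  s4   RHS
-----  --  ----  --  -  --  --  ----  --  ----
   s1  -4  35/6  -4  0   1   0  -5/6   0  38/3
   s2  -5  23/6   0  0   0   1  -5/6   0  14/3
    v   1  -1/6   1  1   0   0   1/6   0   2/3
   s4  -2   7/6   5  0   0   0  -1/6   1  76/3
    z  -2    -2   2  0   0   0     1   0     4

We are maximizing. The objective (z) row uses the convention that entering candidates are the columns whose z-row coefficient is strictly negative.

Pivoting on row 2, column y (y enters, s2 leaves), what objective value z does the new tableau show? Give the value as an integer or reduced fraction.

148/23

Minimum ratio for y: (14/3)/(23/6) = 28/23.
z changes by −(z-row coeff of y)·ratio = −(-2)·(28/23) = 56/23.
New z = 4 + (56/23) = 148/23.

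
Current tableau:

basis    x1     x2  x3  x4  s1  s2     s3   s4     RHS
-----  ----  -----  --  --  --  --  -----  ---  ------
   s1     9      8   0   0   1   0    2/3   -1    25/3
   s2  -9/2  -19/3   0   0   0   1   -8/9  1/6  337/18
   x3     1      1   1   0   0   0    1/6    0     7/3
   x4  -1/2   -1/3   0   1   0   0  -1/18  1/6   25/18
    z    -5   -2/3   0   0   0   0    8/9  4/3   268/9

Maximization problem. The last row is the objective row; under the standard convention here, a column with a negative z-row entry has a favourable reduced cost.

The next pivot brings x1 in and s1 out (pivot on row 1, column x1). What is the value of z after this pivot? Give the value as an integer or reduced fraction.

Minimum ratio for x1: (25/3)/9 = 25/27.
z changes by −(z-row coeff of x1)·ratio = −(-5)·(25/27) = 125/27.
New z = 268/9 + (125/27) = 929/27.

929/27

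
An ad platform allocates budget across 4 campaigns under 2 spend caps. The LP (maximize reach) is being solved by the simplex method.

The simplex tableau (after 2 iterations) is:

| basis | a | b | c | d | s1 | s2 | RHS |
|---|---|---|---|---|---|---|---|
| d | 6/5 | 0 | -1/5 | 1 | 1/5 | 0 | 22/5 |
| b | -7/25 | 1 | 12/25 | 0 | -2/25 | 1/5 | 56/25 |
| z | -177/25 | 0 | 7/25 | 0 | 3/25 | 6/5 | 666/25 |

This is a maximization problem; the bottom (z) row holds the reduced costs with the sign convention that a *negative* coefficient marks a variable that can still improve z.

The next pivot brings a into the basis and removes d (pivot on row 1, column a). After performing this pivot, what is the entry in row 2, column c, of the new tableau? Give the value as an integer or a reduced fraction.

Pivot element is row 1, column a: 6/5.
Normalize row 1: new (row 1, c) = (-1/5)/(6/5) = -1/6.
row 2 ← row 2 − (-7/25)·(new row 1): 12/25 − (-7/25)·(-1/6) = 13/30.

13/30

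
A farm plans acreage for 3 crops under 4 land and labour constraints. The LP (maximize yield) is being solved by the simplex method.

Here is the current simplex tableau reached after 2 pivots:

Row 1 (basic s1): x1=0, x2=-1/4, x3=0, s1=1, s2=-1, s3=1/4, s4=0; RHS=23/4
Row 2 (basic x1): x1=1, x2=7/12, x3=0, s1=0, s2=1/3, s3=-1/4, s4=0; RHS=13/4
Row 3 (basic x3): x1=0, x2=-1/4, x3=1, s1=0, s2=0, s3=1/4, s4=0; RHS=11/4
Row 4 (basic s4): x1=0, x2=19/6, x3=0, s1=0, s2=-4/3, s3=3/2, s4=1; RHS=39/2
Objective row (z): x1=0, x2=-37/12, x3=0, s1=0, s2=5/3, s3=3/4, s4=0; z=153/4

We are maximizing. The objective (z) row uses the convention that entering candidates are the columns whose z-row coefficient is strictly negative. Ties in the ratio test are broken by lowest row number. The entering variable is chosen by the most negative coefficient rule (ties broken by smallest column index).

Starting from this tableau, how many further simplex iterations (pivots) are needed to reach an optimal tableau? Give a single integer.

pivot: x2 in, x1 out → z = 388/7
pivot: s3 in, s4 out → z = 279/5
No improving column remains; optimal.

2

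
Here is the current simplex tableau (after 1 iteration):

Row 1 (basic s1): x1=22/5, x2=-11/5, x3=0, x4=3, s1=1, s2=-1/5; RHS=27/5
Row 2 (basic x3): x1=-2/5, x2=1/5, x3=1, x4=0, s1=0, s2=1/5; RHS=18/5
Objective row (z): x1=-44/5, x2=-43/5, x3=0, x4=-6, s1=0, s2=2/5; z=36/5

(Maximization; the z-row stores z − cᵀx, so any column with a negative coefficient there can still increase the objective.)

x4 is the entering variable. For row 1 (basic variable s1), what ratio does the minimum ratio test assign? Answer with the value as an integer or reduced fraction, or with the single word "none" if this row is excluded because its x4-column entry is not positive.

Ratio = RHS / (x4 entry) = (27/5) / 3 = 9/5.

9/5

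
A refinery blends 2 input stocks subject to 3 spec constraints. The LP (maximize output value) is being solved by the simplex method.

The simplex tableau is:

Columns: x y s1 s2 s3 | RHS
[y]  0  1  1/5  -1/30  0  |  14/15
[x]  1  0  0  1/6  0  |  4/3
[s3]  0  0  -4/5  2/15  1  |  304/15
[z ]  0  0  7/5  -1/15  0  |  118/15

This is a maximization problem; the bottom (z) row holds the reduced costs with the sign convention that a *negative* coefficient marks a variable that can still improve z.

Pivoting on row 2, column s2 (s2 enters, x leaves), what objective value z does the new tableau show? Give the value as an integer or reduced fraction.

Minimum ratio for s2: (4/3)/(1/6) = 8.
z changes by −(z-row coeff of s2)·ratio = −(-1/15)·8 = 8/15.
New z = 118/15 + (8/15) = 42/5.

42/5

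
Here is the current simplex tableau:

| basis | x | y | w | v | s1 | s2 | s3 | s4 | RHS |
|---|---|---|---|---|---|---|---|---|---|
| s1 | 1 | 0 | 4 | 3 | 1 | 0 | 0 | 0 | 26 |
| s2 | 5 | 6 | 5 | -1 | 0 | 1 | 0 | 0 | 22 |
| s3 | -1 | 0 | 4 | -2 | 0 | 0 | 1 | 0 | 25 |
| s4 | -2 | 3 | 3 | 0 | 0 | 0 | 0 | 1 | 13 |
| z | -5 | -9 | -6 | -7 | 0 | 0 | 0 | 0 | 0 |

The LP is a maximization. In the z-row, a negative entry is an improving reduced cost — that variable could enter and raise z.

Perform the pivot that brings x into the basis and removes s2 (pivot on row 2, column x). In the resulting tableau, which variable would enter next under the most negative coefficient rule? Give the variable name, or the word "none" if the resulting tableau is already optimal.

v

Pivot element 5. New z-row = old z-row − (-5)·(row 2/5).
Updated z-row coefficients: x: 0, y: -3, w: -1, v: -8, s1: 0, s2: 1, s3: 0, s4: 0.
The most negative is -8 in column v, so v would enter next.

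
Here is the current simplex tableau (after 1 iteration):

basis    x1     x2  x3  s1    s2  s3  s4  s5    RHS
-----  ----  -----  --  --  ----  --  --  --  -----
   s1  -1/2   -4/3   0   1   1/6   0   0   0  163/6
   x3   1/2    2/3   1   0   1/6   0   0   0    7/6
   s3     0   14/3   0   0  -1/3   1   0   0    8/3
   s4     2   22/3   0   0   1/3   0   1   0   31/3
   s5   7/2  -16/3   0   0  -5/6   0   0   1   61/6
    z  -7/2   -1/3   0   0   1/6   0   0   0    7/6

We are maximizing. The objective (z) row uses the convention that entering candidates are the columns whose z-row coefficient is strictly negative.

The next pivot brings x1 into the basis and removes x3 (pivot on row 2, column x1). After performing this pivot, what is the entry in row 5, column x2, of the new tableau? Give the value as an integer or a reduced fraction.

-10

Pivot element is row 2, column x1: 1/2.
Normalize row 2: new (row 2, x2) = (2/3)/(1/2) = 4/3.
row 5 ← row 5 − (7/2)·(new row 2): -16/3 − (7/2)·(4/3) = -10.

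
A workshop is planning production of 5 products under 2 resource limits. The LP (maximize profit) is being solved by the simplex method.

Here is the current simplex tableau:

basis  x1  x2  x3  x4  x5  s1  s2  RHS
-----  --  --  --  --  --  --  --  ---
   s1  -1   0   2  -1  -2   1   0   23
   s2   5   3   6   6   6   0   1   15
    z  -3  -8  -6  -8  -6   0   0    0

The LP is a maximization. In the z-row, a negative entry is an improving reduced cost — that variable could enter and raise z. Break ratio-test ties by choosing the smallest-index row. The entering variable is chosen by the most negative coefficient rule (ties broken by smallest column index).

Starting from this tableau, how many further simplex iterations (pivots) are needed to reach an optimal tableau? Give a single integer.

1

pivot: x2 in, s2 out → z = 40
No improving column remains; optimal.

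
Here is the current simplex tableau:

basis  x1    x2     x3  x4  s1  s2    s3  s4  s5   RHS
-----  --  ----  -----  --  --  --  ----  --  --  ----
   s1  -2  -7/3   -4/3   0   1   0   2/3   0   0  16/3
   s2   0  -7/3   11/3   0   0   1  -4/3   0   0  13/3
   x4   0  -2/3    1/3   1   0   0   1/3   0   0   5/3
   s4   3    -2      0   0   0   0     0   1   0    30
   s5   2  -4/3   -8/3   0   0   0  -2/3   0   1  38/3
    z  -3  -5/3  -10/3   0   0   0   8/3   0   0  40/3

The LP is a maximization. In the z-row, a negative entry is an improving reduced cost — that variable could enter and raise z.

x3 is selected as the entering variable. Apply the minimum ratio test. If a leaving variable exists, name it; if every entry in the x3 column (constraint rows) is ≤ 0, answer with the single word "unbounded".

Ratios: row 1 (s1): entry -4/3 ≤ 0, skip; row 2 (s2): (13/3)/(11/3) = 13/11; row 3 (x4): (5/3)/(1/3) = 5; row 4 (s4): entry 0 ≤ 0, skip; row 5 (s5): entry -8/3 ≤ 0, skip.
Minimum ratio is in the s2 row, so s2 leaves.

s2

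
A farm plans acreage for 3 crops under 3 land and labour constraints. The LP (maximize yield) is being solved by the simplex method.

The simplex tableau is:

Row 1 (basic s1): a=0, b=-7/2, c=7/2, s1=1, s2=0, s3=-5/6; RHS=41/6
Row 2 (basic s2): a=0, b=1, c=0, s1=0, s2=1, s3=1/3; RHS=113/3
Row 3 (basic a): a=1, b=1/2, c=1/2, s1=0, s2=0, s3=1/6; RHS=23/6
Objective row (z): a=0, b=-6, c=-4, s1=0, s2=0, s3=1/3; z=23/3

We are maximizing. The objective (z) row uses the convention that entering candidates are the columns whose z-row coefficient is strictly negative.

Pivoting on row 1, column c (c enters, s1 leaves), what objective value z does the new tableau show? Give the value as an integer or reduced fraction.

325/21

Minimum ratio for c: (41/6)/(7/2) = 41/21.
z changes by −(z-row coeff of c)·ratio = −(-4)·(41/21) = 164/21.
New z = 23/3 + (164/21) = 325/21.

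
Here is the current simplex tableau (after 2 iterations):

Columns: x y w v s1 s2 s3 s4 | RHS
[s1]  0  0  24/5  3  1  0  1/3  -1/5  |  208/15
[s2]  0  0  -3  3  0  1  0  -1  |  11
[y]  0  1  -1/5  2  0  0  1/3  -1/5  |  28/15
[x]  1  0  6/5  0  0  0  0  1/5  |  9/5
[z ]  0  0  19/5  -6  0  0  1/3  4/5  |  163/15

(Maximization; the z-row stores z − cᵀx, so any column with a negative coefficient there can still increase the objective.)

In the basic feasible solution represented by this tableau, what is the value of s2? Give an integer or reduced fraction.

11

s2 is basic (row 2); its value is the RHS of that row: 11.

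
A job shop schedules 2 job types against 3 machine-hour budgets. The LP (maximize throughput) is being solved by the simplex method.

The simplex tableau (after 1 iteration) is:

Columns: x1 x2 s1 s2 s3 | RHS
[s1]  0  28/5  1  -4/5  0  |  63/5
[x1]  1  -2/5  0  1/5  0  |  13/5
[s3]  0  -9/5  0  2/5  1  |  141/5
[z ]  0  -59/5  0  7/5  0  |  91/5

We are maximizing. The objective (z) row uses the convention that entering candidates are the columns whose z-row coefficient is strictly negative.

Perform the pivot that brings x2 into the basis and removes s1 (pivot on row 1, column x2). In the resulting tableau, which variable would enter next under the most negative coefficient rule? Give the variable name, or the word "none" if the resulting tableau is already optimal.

Pivot element 28/5. New z-row = old z-row − (-59/5)·(row 1/(28/5)).
Updated z-row coefficients: x1: 0, x2: 0, s1: 59/28, s2: -2/7, s3: 0.
The most negative is -2/7 in column s2, so s2 would enter next.

s2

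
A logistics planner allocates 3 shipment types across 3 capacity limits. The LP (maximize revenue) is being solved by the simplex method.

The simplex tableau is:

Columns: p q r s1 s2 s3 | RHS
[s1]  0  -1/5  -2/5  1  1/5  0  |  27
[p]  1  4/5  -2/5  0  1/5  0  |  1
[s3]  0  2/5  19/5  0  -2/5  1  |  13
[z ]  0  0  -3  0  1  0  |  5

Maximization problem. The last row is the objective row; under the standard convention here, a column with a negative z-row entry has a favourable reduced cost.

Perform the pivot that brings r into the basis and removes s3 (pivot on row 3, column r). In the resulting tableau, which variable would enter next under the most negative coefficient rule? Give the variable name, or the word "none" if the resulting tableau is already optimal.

Pivot element 19/5. New z-row = old z-row − (-3)·(row 3/(19/5)).
Updated z-row coefficients: p: 0, q: 6/19, r: 0, s1: 0, s2: 13/19, s3: 15/19.
No coefficient is strictly negative; the tableau after this pivot is optimal.

none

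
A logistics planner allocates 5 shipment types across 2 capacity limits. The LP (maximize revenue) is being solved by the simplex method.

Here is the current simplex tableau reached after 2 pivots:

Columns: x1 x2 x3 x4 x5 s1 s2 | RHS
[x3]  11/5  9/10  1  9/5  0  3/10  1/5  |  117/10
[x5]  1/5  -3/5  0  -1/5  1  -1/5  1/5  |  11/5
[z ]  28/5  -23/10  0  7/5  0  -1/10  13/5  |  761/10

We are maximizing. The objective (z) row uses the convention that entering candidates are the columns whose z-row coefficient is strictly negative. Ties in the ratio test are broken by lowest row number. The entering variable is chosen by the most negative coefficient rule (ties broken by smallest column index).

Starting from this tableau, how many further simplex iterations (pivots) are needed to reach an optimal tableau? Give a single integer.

1

pivot: x2 in, x3 out → z = 106
No improving column remains; optimal.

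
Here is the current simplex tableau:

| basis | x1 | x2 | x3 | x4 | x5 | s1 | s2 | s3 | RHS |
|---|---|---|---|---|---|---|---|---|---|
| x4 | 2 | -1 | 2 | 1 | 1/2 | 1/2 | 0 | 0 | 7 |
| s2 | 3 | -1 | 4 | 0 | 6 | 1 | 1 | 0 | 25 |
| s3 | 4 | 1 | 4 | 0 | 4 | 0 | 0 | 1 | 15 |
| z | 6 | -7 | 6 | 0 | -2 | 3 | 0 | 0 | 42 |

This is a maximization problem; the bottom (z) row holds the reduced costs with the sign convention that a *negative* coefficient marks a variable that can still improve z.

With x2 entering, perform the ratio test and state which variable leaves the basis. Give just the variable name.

s3

Ratios: row 1 (x4): entry -1 ≤ 0, skip; row 2 (s2): entry -1 ≤ 0, skip; row 3 (s3): 15/1 = 15.
Minimum ratio 15 is in the s3 row, so s3 leaves.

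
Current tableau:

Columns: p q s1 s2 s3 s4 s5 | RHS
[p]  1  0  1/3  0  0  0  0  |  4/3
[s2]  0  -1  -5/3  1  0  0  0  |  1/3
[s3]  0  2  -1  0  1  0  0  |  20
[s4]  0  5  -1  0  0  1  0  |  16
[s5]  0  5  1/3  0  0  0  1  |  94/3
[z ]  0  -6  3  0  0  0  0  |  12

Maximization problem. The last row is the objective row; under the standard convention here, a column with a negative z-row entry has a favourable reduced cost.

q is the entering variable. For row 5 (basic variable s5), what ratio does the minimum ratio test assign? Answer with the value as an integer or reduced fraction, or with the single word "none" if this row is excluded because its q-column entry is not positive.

Ratio = RHS / (q entry) = (94/3) / 5 = 94/15.

94/15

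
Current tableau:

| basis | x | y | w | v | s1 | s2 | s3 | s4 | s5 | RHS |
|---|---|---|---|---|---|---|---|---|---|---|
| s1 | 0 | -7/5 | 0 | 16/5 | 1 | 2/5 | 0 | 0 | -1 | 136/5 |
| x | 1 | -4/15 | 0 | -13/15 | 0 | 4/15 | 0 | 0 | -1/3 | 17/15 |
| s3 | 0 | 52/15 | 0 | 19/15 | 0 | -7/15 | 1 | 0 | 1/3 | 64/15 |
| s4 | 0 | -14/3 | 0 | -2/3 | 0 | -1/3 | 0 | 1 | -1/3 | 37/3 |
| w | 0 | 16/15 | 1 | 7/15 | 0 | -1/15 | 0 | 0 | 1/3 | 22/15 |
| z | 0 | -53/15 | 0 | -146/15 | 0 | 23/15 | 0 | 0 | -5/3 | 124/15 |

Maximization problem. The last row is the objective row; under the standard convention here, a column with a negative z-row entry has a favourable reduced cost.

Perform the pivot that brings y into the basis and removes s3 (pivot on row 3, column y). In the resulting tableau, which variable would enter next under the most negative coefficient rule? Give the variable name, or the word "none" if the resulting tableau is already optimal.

Pivot element 52/15. New z-row = old z-row − (-53/15)·(row 3/(52/15)).
Updated z-row coefficients: x: 0, y: 0, w: 0, v: -439/52, s1: 0, s2: 55/52, s3: 53/52, s4: 0, s5: -69/52.
The most negative is -439/52 in column v, so v would enter next.

v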